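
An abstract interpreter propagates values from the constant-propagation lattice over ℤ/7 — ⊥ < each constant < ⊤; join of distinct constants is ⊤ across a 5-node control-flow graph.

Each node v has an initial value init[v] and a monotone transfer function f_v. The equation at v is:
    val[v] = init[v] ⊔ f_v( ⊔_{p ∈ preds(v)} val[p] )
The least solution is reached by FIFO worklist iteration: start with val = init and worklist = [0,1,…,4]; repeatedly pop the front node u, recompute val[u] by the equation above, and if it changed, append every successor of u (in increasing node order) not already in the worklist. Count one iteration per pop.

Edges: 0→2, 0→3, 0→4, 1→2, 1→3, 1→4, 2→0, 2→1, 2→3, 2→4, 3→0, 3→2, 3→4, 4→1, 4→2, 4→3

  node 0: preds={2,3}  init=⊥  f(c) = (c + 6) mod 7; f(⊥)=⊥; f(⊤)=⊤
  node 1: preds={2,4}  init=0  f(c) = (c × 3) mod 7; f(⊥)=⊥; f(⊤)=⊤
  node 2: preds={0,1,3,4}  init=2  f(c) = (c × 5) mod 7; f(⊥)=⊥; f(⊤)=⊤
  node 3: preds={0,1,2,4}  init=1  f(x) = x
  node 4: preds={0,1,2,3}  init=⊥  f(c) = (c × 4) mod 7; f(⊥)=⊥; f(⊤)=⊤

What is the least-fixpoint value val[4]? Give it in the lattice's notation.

⊤

Iteration log — 9 steps:
  step 1. node 0  ⊔preds=⊤  new=⊤  old=⊥  +wl: 
  step 2. node 1  ⊔preds=2  new=⊤  old=0  +wl: 
  step 3. node 2  ⊔preds=⊤  new=⊤  old=2  +wl: 0,1
  step 4. node 3  ⊔preds=⊤  new=⊤  old=1  +wl: 2
  step 5. node 4  ⊔preds=⊤  new=⊤  old=⊥  +wl: 3
  step 6. node 0  ⊔preds=⊤  new=⊤  stable
  step 7. node 1  ⊔preds=⊤  new=⊤  stable
  step 8. node 2  ⊔preds=⊤  new=⊤  stable
  step 9. node 3  ⊔preds=⊤  new=⊤  stable

Least fixpoint reached:
  node 0: ⊤
  node 1: ⊤
  node 2: ⊤
  node 3: ⊤
  node 4: ⊤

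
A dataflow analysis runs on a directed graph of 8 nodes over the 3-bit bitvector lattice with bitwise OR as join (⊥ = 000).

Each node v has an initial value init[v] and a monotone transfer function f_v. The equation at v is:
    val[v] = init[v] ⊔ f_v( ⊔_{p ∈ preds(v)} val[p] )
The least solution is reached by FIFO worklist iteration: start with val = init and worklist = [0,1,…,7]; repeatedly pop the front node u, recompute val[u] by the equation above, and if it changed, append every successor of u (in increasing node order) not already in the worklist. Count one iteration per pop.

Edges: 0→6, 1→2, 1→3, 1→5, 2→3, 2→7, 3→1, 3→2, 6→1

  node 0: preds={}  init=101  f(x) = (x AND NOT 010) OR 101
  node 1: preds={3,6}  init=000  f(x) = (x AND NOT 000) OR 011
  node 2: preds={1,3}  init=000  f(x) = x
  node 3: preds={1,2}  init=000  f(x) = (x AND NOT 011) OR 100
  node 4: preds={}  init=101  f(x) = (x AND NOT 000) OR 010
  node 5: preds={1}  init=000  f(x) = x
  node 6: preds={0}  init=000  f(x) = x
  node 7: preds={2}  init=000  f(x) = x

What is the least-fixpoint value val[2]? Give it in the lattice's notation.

Worklist (13 pops):
  #1 pop 0: in=000 → 101 (no change)
  #2 pop 1: in=000 → 011 (was 000); enqueue []
  #3 pop 2: in=011 → 011 (was 000); enqueue []
  #4 pop 3: in=011 → 100 (was 000); enqueue [1,2]
  #5 pop 4: in=000 → 111 (was 101); enqueue []
  #6 pop 5: in=011 → 011 (was 000); enqueue []
  #7 pop 6: in=101 → 101 (was 000); enqueue []
  #8 pop 7: in=011 → 011 (was 000); enqueue []
  #9 pop 1: in=101 → 111 (was 011); enqueue [3,5]
  #10 pop 2: in=111 → 111 (was 011); enqueue [7]
  #11 pop 3: in=111 → 100 (no change)
  #12 pop 5: in=111 → 111 (was 011); enqueue []
  #13 pop 7: in=111 → 111 (was 011); enqueue []

Fixpoint:
  val[0] = 101
  val[1] = 111
  val[2] = 111
  val[3] = 100
  val[4] = 111
  val[5] = 111
  val[6] = 101
  val[7] = 111

111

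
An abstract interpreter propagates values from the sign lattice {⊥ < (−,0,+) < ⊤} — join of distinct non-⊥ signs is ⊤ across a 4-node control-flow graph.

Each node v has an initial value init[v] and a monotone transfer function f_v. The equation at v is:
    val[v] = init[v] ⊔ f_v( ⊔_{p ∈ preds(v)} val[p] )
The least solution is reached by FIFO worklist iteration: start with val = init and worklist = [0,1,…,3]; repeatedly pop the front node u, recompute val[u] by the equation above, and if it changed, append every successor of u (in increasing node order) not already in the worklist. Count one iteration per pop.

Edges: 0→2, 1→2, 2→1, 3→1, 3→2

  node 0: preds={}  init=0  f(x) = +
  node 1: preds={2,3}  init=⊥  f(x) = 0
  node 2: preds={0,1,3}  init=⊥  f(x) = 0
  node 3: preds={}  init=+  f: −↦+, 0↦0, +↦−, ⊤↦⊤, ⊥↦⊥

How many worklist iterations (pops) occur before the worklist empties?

5

Trace (5 dequeues):
  [1] u=0 | in ⊥ | out ⊤ | prev 0 | push {}
  [2] u=1 | in + | out 0 | prev ⊥ | push {}
  [3] u=2 | in ⊤ | out 0 | prev ⊥ | push {1}
  [4] u=3 | in ⊥ | out + | ==
  [5] u=1 | in ⊤ | out 0 | ==

Converged values:
  [0] ⊤
  [1] 0
  [2] 0
  [3] +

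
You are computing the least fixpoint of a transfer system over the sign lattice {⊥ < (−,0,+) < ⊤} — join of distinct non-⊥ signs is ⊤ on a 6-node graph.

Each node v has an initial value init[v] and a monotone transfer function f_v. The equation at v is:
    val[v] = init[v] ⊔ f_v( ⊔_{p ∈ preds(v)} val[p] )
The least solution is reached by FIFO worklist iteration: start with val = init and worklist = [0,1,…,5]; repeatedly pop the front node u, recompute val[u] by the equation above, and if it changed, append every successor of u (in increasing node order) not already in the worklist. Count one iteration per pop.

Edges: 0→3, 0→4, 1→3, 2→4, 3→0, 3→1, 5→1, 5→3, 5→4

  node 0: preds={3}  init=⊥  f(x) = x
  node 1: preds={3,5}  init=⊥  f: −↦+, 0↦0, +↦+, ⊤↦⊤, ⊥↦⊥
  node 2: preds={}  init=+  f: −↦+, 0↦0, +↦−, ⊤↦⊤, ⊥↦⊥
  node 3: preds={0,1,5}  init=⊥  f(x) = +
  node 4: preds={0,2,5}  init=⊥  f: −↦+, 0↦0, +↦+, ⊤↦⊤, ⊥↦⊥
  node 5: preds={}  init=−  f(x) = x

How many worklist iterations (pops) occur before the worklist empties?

10

Worklist (10 pops):
  #1 pop 0: in=⊥ → ⊥ (no change)
  #2 pop 1: in=− → + (was ⊥); enqueue []
  #3 pop 2: in=⊥ → + (no change)
  #4 pop 3: in=⊤ → + (was ⊥); enqueue [0,1]
  #5 pop 4: in=⊤ → ⊤ (was ⊥); enqueue []
  #6 pop 5: in=⊥ → − (no change)
  #7 pop 0: in=+ → + (was ⊥); enqueue [3,4]
  #8 pop 1: in=⊤ → ⊤ (was +); enqueue []
  #9 pop 3: in=⊤ → + (no change)
  #10 pop 4: in=⊤ → ⊤ (no change)

Fixpoint:
  val[0] = +
  val[1] = ⊤
  val[2] = +
  val[3] = +
  val[4] = ⊤
  val[5] = −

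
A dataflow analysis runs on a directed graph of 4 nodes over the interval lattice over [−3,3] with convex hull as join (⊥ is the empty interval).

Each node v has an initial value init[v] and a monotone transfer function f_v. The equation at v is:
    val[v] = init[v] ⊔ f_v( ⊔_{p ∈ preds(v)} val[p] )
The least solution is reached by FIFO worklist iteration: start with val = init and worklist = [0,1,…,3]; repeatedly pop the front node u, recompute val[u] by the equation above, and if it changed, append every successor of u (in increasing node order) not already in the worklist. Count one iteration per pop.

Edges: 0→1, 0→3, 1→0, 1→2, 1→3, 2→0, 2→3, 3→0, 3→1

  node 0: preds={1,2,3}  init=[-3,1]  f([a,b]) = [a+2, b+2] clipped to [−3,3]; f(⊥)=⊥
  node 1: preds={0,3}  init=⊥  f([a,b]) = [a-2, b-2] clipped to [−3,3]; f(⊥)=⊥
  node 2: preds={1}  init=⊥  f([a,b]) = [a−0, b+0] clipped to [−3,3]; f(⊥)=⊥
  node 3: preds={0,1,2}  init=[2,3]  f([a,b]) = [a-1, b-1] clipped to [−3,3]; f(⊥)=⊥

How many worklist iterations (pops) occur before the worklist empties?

6

Trace (6 dequeues):
  [1] u=0 | in [2,3] | out [-3,3] | prev [-3,1] | push {}
  [2] u=1 | in [-3,3] | out [-3,1] | prev ⊥ | push {0}
  [3] u=2 | in [-3,1] | out [-3,1] | prev ⊥ | push {}
  [4] u=3 | in [-3,3] | out [-3,3] | prev [2,3] | push {1}
  [5] u=0 | in [-3,3] | out [-3,3] | ==
  [6] u=1 | in [-3,3] | out [-3,1] | ==

Converged values:
  [0] [-3,3]
  [1] [-3,1]
  [2] [-3,1]
  [3] [-3,3]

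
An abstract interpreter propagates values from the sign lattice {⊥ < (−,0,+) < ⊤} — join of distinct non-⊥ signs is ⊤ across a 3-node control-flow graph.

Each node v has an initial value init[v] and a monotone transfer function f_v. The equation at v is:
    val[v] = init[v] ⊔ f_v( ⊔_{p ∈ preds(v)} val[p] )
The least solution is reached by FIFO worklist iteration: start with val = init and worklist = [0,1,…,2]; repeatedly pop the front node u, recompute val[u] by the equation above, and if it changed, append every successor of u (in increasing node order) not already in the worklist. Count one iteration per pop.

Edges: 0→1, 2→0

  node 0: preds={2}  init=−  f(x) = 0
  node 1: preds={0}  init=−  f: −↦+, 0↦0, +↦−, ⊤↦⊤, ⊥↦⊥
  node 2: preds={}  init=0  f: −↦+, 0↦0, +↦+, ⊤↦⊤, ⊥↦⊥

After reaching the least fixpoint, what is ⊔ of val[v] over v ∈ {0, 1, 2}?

Worklist (3 pops):
  #1 pop 0: in=0 → ⊤ (was −); enqueue []
  #2 pop 1: in=⊤ → ⊤ (was −); enqueue []
  #3 pop 2: in=⊥ → 0 (no change)

Fixpoint:
  val[0] = ⊤
  val[1] = ⊤
  val[2] = 0

⊤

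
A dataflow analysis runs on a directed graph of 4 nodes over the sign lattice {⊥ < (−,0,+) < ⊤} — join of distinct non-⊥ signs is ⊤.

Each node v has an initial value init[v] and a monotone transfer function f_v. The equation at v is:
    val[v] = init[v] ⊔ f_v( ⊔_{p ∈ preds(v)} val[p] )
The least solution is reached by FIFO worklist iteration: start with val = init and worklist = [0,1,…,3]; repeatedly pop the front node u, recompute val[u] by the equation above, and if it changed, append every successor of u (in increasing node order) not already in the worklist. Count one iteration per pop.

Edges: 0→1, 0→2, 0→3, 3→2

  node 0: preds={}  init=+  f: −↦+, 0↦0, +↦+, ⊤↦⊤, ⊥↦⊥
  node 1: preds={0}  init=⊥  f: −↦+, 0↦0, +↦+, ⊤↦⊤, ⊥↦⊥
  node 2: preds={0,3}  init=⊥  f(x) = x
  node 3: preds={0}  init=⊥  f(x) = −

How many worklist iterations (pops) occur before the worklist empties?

5

Worklist (5 pops):
  #1 pop 0: in=⊥ → + (no change)
  #2 pop 1: in=+ → + (was ⊥); enqueue []
  #3 pop 2: in=+ → + (was ⊥); enqueue []
  #4 pop 3: in=+ → − (was ⊥); enqueue [2]
  #5 pop 2: in=⊤ → ⊤ (was +); enqueue []

Fixpoint:
  val[0] = +
  val[1] = +
  val[2] = ⊤
  val[3] = −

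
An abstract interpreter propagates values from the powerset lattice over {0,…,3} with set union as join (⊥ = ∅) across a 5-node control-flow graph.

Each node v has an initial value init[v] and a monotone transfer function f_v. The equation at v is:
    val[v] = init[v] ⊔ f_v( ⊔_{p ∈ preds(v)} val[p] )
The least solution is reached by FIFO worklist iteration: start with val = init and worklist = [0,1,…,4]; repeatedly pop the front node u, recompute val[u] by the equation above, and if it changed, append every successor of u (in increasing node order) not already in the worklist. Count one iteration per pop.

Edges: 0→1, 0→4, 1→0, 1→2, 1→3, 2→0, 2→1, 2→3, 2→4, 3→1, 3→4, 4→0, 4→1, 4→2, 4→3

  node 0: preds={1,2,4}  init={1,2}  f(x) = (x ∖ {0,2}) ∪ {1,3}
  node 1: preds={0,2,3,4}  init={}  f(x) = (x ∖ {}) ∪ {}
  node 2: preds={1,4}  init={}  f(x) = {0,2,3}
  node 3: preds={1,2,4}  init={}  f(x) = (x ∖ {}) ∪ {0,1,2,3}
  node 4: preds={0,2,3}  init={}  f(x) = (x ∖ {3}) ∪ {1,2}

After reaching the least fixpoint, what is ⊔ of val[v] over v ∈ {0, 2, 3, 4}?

{0,1,2,3}

Iteration log — 10 steps:
  step 1. node 0  ⊔preds={}  new={1,2,3}  old={1,2}  +wl: 
  step 2. node 1  ⊔preds={1,2,3}  new={1,2,3}  old={}  +wl: 0
  step 3. node 2  ⊔preds={1,2,3}  new={0,2,3}  old={}  +wl: 1
  step 4. node 3  ⊔preds={0,1,2,3}  new={0,1,2,3}  old={}  +wl: 
  step 5. node 4  ⊔preds={0,1,2,3}  new={0,1,2}  old={}  +wl: 2,3
  step 6. node 0  ⊔preds={0,1,2,3}  new={1,2,3}  stable
  step 7. node 1  ⊔preds={0,1,2,3}  new={0,1,2,3}  old={1,2,3}  +wl: 0
  step 8. node 2  ⊔preds={0,1,2,3}  new={0,2,3}  stable
  step 9. node 3  ⊔preds={0,1,2,3}  new={0,1,2,3}  stable
  step 10. node 0  ⊔preds={0,1,2,3}  new={1,2,3}  stable

Least fixpoint reached:
  node 0: {1,2,3}
  node 1: {0,1,2,3}
  node 2: {0,2,3}
  node 3: {0,1,2,3}
  node 4: {0,1,2}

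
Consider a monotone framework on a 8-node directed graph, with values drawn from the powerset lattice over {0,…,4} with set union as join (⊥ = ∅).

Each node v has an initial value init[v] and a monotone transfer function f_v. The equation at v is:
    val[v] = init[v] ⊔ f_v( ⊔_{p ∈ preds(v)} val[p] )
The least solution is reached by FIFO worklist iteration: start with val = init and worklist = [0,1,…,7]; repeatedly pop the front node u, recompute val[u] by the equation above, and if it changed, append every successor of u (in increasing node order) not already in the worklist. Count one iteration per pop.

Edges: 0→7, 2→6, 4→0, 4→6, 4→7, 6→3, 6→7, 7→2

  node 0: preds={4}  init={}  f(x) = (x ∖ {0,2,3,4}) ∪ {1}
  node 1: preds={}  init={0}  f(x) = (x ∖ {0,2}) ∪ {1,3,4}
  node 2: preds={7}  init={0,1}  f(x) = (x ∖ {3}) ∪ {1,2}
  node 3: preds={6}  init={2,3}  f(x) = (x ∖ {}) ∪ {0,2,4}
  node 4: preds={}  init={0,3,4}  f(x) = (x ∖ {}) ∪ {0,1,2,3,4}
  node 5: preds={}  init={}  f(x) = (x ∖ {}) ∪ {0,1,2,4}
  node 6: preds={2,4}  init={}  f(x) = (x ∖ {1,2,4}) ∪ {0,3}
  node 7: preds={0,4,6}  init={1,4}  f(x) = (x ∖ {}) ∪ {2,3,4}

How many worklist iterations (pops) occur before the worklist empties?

Worklist (11 pops):
  #1 pop 0: in={0,3,4} → {1} (was {}); enqueue []
  #2 pop 1: in={} → {0,1,3,4} (was {0}); enqueue []
  #3 pop 2: in={1,4} → {0,1,2,4} (was {0,1}); enqueue []
  #4 pop 3: in={} → {0,2,3,4} (was {2,3}); enqueue []
  #5 pop 4: in={} → {0,1,2,3,4} (was {0,3,4}); enqueue [0]
  #6 pop 5: in={} → {0,1,2,4} (was {}); enqueue []
  #7 pop 6: in={0,1,2,3,4} → {0,3} (was {}); enqueue [3]
  #8 pop 7: in={0,1,2,3,4} → {0,1,2,3,4} (was {1,4}); enqueue [2]
  #9 pop 0: in={0,1,2,3,4} → {1} (no change)
  #10 pop 3: in={0,3} → {0,2,3,4} (no change)
  #11 pop 2: in={0,1,2,3,4} → {0,1,2,4} (no change)

Fixpoint:
  val[0] = {1}
  val[1] = {0,1,3,4}
  val[2] = {0,1,2,4}
  val[3] = {0,2,3,4}
  val[4] = {0,1,2,3,4}
  val[5] = {0,1,2,4}
  val[6] = {0,3}
  val[7] = {0,1,2,3,4}

11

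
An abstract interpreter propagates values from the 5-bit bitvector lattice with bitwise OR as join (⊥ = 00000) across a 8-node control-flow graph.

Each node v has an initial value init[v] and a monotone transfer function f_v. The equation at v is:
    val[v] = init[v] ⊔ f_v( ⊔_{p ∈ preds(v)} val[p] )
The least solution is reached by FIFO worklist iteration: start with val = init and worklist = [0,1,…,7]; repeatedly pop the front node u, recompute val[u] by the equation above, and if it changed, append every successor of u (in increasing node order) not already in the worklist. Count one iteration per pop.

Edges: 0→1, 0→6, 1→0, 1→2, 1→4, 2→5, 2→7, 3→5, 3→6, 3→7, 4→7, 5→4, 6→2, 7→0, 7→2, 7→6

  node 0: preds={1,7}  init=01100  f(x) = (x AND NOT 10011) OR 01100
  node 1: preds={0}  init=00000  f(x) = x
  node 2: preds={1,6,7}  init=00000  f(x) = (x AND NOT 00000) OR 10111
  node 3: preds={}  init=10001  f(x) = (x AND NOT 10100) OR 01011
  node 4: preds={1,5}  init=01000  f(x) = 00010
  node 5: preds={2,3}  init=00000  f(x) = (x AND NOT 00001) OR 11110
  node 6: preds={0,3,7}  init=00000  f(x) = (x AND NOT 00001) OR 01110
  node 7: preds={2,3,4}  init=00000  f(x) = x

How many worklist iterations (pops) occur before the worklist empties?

12

Iteration log — 12 steps:
  step 1. node 0  ⊔preds=00000  new=01100  stable
  step 2. node 1  ⊔preds=01100  new=01100  old=00000  +wl: 0
  step 3. node 2  ⊔preds=01100  new=11111  old=00000  +wl: 
  step 4. node 3  ⊔preds=00000  new=11011  old=10001  +wl: 
  step 5. node 4  ⊔preds=01100  new=01010  old=01000  +wl: 
  step 6. node 5  ⊔preds=11111  new=11110  old=00000  +wl: 4
  step 7. node 6  ⊔preds=11111  new=11110  old=00000  +wl: 2
  step 8. node 7  ⊔preds=11111  new=11111  old=00000  +wl: 6
  step 9. node 0  ⊔preds=11111  new=01100  stable
  step 10. node 4  ⊔preds=11110  new=01010  stable
  step 11. node 2  ⊔preds=11111  new=11111  stable
  step 12. node 6  ⊔preds=11111  new=11110  stable

Least fixpoint reached:
  node 0: 01100
  node 1: 01100
  node 2: 11111
  node 3: 11011
  node 4: 01010
  node 5: 11110
  node 6: 11110
  node 7: 11111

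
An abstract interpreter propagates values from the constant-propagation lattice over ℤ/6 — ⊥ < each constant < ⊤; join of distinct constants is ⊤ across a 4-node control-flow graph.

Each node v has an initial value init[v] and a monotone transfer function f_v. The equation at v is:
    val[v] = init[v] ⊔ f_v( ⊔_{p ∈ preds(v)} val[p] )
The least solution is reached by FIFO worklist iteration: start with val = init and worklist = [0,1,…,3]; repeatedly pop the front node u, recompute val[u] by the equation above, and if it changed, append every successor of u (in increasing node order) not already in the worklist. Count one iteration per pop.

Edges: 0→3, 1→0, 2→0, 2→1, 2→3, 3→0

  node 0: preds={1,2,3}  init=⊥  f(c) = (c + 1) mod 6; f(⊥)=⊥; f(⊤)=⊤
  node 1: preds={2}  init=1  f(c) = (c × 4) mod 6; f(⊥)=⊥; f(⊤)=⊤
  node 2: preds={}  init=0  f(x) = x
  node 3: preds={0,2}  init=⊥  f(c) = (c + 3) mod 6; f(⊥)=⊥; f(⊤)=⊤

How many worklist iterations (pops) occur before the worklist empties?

Worklist (5 pops):
  #1 pop 0: in=⊤ → ⊤ (was ⊥); enqueue []
  #2 pop 1: in=0 → ⊤ (was 1); enqueue [0]
  #3 pop 2: in=⊥ → 0 (no change)
  #4 pop 3: in=⊤ → ⊤ (was ⊥); enqueue []
  #5 pop 0: in=⊤ → ⊤ (no change)

Fixpoint:
  val[0] = ⊤
  val[1] = ⊤
  val[2] = 0
  val[3] = ⊤

5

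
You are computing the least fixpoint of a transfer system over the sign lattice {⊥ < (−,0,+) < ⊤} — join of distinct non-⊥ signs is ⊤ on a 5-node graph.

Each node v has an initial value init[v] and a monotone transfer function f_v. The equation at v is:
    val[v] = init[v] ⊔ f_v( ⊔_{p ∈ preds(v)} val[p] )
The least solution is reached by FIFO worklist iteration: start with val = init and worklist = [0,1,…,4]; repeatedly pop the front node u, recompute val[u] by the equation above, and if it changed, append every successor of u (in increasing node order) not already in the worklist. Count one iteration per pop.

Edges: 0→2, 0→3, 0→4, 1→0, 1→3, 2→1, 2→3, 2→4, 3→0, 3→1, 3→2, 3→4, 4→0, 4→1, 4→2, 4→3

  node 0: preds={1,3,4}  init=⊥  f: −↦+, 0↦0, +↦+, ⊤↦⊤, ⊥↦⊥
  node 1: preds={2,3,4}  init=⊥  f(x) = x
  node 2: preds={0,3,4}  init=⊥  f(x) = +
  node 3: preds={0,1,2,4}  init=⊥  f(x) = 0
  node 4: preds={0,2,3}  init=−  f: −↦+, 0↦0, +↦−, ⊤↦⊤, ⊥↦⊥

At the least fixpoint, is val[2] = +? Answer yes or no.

Worklist (11 pops):
  #1 pop 0: in=− → + (was ⊥); enqueue []
  #2 pop 1: in=− → − (was ⊥); enqueue [0]
  #3 pop 2: in=⊤ → + (was ⊥); enqueue [1]
  #4 pop 3: in=⊤ → 0 (was ⊥); enqueue [2]
  #5 pop 4: in=⊤ → ⊤ (was −); enqueue [3]
  #6 pop 0: in=⊤ → ⊤ (was +); enqueue [4]
  #7 pop 1: in=⊤ → ⊤ (was −); enqueue [0]
  #8 pop 2: in=⊤ → + (no change)
  #9 pop 3: in=⊤ → 0 (no change)
  #10 pop 4: in=⊤ → ⊤ (no change)
  #11 pop 0: in=⊤ → ⊤ (no change)

Fixpoint:
  val[0] = ⊤
  val[1] = ⊤
  val[2] = +
  val[3] = 0
  val[4] = ⊤

yes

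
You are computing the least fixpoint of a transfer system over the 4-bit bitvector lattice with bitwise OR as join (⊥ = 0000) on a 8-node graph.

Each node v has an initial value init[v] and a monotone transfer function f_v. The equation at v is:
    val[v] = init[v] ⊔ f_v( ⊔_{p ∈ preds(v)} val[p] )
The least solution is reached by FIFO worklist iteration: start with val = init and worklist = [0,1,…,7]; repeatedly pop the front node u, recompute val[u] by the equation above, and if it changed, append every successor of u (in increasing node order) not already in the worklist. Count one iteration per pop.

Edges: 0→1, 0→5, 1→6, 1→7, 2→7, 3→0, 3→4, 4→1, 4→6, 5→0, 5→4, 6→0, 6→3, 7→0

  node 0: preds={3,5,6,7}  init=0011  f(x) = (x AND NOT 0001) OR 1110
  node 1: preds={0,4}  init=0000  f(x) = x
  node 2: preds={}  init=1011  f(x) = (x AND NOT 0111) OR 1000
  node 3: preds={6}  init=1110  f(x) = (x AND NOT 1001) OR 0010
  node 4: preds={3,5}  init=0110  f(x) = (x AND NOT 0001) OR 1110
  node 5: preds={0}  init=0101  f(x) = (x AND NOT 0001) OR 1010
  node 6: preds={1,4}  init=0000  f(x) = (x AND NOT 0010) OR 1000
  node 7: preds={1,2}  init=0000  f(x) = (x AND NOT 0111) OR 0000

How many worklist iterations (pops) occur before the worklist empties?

Iteration log — 12 steps:
  step 1. node 0  ⊔preds=1111  new=1111  old=0011  +wl: 
  step 2. node 1  ⊔preds=1111  new=1111  old=0000  +wl: 
  step 3. node 2  ⊔preds=0000  new=1011  stable
  step 4. node 3  ⊔preds=0000  new=1110  stable
  step 5. node 4  ⊔preds=1111  new=1110  old=0110  +wl: 1
  step 6. node 5  ⊔preds=1111  new=1111  old=0101  +wl: 0,4
  step 7. node 6  ⊔preds=1111  new=1101  old=0000  +wl: 3
  step 8. node 7  ⊔preds=1111  new=1000  old=0000  +wl: 
  step 9. node 1  ⊔preds=1111  new=1111  stable
  step 10. node 0  ⊔preds=1111  new=1111  stable
  step 11. node 4  ⊔preds=1111  new=1110  stable
  step 12. node 3  ⊔preds=1101  new=1110  stable

Least fixpoint reached:
  node 0: 1111
  node 1: 1111
  node 2: 1011
  node 3: 1110
  node 4: 1110
  node 5: 1111
  node 6: 1101
  node 7: 1000

12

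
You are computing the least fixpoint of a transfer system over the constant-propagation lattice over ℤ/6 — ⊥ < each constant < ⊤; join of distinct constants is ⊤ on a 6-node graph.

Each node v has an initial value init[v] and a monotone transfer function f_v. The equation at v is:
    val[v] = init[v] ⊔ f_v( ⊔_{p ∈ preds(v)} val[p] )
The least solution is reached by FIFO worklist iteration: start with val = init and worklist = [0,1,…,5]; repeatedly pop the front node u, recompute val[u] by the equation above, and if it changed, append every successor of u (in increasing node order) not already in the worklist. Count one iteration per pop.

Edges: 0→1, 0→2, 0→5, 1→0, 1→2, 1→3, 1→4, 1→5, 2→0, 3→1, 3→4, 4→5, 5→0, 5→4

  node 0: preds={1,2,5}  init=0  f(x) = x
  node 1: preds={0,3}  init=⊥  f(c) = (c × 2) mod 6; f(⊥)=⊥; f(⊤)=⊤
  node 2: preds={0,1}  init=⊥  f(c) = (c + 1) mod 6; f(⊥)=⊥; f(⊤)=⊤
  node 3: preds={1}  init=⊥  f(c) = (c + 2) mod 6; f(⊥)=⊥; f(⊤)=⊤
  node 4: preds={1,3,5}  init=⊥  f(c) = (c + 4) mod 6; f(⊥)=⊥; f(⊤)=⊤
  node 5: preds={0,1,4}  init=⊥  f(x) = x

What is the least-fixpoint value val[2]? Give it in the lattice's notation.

⊤

Trace (15 dequeues):
  [1] u=0 | in ⊥ | out 0 | ==
  [2] u=1 | in 0 | out 0 | prev ⊥ | push {0}
  [3] u=2 | in 0 | out 1 | prev ⊥ | push {}
  [4] u=3 | in 0 | out 2 | prev ⊥ | push {1}
  [5] u=4 | in ⊤ | out ⊤ | prev ⊥ | push {}
  [6] u=5 | in ⊤ | out ⊤ | prev ⊥ | push {4}
  [7] u=0 | in ⊤ | out ⊤ | prev 0 | push {2,5}
  [8] u=1 | in ⊤ | out ⊤ | prev 0 | push {0,3}
  [9] u=4 | in ⊤ | out ⊤ | ==
  [10] u=2 | in ⊤ | out ⊤ | prev 1 | push {}
  [11] u=5 | in ⊤ | out ⊤ | ==
  [12] u=0 | in ⊤ | out ⊤ | ==
  [13] u=3 | in ⊤ | out ⊤ | prev 2 | push {1,4}
  [14] u=1 | in ⊤ | out ⊤ | ==
  [15] u=4 | in ⊤ | out ⊤ | ==

Converged values:
  [0] ⊤
  [1] ⊤
  [2] ⊤
  [3] ⊤
  [4] ⊤
  [5] ⊤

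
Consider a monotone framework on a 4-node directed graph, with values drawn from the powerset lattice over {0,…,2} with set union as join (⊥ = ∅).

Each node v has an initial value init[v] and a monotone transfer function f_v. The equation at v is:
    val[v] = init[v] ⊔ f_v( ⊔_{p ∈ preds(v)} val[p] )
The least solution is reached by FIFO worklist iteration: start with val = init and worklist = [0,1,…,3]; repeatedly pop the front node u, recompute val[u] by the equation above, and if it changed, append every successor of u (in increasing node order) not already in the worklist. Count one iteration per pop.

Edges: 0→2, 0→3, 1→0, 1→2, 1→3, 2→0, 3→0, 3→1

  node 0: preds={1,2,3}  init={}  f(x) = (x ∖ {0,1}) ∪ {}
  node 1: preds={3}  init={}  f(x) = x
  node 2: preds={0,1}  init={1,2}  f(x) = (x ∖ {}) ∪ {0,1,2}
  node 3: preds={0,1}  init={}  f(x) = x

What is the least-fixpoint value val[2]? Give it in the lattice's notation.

Worklist (9 pops):
  #1 pop 0: in={1,2} → {2} (was {}); enqueue []
  #2 pop 1: in={} → {} (no change)
  #3 pop 2: in={2} → {0,1,2} (was {1,2}); enqueue [0]
  #4 pop 3: in={2} → {2} (was {}); enqueue [1]
  #5 pop 0: in={0,1,2} → {2} (no change)
  #6 pop 1: in={2} → {2} (was {}); enqueue [0,2,3]
  #7 pop 0: in={0,1,2} → {2} (no change)
  #8 pop 2: in={2} → {0,1,2} (no change)
  #9 pop 3: in={2} → {2} (no change)

Fixpoint:
  val[0] = {2}
  val[1] = {2}
  val[2] = {0,1,2}
  val[3] = {2}

{0,1,2}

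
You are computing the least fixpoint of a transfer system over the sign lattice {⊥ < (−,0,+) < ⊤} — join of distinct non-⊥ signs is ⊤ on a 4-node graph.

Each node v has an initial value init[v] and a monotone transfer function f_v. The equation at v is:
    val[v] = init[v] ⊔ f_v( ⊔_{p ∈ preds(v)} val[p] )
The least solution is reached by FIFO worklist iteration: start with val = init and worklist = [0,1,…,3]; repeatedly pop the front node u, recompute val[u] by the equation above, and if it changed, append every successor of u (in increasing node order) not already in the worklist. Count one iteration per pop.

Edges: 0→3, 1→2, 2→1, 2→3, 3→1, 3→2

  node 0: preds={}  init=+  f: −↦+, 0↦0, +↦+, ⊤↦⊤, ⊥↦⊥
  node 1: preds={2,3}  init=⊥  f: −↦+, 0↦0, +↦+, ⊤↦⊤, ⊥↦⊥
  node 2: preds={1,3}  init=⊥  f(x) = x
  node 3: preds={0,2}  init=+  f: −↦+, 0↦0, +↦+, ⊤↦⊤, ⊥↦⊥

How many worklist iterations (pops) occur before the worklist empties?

Worklist (5 pops):
  #1 pop 0: in=⊥ → + (no change)
  #2 pop 1: in=+ → + (was ⊥); enqueue []
  #3 pop 2: in=+ → + (was ⊥); enqueue [1]
  #4 pop 3: in=+ → + (no change)
  #5 pop 1: in=+ → + (no change)

Fixpoint:
  val[0] = +
  val[1] = +
  val[2] = +
  val[3] = +

5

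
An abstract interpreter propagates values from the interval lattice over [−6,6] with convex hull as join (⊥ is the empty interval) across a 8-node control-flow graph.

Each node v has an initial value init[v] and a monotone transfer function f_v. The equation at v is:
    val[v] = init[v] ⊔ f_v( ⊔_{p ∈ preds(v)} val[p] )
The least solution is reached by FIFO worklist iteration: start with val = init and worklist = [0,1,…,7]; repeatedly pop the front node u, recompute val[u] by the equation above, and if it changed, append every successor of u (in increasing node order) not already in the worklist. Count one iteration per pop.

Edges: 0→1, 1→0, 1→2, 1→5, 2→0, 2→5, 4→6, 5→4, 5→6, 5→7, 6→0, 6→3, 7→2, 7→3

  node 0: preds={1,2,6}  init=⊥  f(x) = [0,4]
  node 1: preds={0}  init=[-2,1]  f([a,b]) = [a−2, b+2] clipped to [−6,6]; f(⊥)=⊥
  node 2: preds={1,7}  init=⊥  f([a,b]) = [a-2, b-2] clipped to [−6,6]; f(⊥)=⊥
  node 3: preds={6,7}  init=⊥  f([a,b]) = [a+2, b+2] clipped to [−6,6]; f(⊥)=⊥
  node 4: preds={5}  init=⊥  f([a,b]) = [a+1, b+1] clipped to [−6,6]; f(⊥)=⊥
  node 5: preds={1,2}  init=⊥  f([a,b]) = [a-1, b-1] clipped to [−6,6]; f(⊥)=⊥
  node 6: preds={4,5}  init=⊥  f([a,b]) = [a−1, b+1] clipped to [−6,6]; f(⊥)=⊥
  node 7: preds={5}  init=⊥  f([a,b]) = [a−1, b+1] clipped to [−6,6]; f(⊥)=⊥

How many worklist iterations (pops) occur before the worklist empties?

Iteration log — 18 steps:
  step 1. node 0  ⊔preds=[-2,1]  new=[0,4]  old=⊥  +wl: 
  step 2. node 1  ⊔preds=[0,4]  new=[-2,6]  old=[-2,1]  +wl: 0
  step 3. node 2  ⊔preds=[-2,6]  new=[-4,4]  old=⊥  +wl: 
  step 4. node 3  ⊔preds=⊥  new=⊥  stable
  step 5. node 4  ⊔preds=⊥  new=⊥  stable
  step 6. node 5  ⊔preds=[-4,6]  new=[-5,5]  old=⊥  +wl: 4
  step 7. node 6  ⊔preds=[-5,5]  new=[-6,6]  old=⊥  +wl: 3
  step 8. node 7  ⊔preds=[-5,5]  new=[-6,6]  old=⊥  +wl: 2
  step 9. node 0  ⊔preds=[-6,6]  new=[0,4]  stable
  step 10. node 4  ⊔preds=[-5,5]  new=[-4,6]  old=⊥  +wl: 6
  step 11. node 3  ⊔preds=[-6,6]  new=[-4,6]  old=⊥  +wl: 
  step 12. node 2  ⊔preds=[-6,6]  new=[-6,4]  old=[-4,4]  +wl: 0,5
  step 13. node 6  ⊔preds=[-5,6]  new=[-6,6]  stable
  step 14. node 0  ⊔preds=[-6,6]  new=[0,4]  stable
  step 15. node 5  ⊔preds=[-6,6]  new=[-6,5]  old=[-5,5]  +wl: 4,6,7
  step 16. node 4  ⊔preds=[-6,5]  new=[-5,6]  old=[-4,6]  +wl: 
  step 17. node 6  ⊔preds=[-6,6]  new=[-6,6]  stable
  step 18. node 7  ⊔preds=[-6,5]  new=[-6,6]  stable

Least fixpoint reached:
  node 0: [0,4]
  node 1: [-2,6]
  node 2: [-6,4]
  node 3: [-4,6]
  node 4: [-5,6]
  node 5: [-6,5]
  node 6: [-6,6]
  node 7: [-6,6]

18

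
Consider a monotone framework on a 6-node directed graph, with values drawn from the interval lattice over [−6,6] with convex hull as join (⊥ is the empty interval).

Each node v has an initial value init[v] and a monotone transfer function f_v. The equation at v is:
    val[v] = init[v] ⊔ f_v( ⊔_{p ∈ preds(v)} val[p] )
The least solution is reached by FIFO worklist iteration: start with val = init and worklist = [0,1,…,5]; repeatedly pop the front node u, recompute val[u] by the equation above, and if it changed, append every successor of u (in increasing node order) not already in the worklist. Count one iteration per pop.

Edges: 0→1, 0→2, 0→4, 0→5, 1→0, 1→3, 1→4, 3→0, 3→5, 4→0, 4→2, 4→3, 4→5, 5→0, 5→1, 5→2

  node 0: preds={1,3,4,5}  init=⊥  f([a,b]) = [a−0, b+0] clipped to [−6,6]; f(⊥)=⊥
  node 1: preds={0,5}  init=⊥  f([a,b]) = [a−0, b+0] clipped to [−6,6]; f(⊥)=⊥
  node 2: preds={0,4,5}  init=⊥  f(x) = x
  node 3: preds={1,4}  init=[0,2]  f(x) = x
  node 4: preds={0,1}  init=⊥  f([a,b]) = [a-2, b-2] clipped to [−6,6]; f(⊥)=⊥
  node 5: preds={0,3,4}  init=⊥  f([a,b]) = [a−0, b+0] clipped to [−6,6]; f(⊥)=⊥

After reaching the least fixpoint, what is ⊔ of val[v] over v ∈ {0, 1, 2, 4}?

[-6,2]

Trace (26 dequeues):
  [1] u=0 | in [0,2] | out [0,2] | prev ⊥ | push {}
  [2] u=1 | in [0,2] | out [0,2] | prev ⊥ | push {0}
  [3] u=2 | in [0,2] | out [0,2] | prev ⊥ | push {}
  [4] u=3 | in [0,2] | out [0,2] | ==
  [5] u=4 | in [0,2] | out [-2,0] | prev ⊥ | push {2,3}
  [6] u=5 | in [-2,2] | out [-2,2] | prev ⊥ | push {1}
  [7] u=0 | in [-2,2] | out [-2,2] | prev [0,2] | push {4,5}
  [8] u=2 | in [-2,2] | out [-2,2] | prev [0,2] | push {}
  [9] u=3 | in [-2,2] | out [-2,2] | prev [0,2] | push {0}
  [10] u=1 | in [-2,2] | out [-2,2] | prev [0,2] | push {3}
  [11] u=4 | in [-2,2] | out [-4,0] | prev [-2,0] | push {2}
  [12] u=5 | in [-4,2] | out [-4,2] | prev [-2,2] | push {1}
  [13] u=0 | in [-4,2] | out [-4,2] | prev [-2,2] | push {4,5}
  [14] u=3 | in [-4,2] | out [-4,2] | prev [-2,2] | push {0}
  [15] u=2 | in [-4,2] | out [-4,2] | prev [-2,2] | push {}
  [16] u=1 | in [-4,2] | out [-4,2] | prev [-2,2] | push {3}
  [17] u=4 | in [-4,2] | out [-6,0] | prev [-4,0] | push {2}
  [18] u=5 | in [-6,2] | out [-6,2] | prev [-4,2] | push {1}
  [19] u=0 | in [-6,2] | out [-6,2] | prev [-4,2] | push {4,5}
  [20] u=3 | in [-6,2] | out [-6,2] | prev [-4,2] | push {0}
  [21] u=2 | in [-6,2] | out [-6,2] | prev [-4,2] | push {}
  [22] u=1 | in [-6,2] | out [-6,2] | prev [-4,2] | push {3}
  [23] u=4 | in [-6,2] | out [-6,0] | ==
  [24] u=5 | in [-6,2] | out [-6,2] | ==
  [25] u=0 | in [-6,2] | out [-6,2] | ==
  [26] u=3 | in [-6,2] | out [-6,2] | ==

Converged values:
  [0] [-6,2]
  [1] [-6,2]
  [2] [-6,2]
  [3] [-6,2]
  [4] [-6,0]
  [5] [-6,2]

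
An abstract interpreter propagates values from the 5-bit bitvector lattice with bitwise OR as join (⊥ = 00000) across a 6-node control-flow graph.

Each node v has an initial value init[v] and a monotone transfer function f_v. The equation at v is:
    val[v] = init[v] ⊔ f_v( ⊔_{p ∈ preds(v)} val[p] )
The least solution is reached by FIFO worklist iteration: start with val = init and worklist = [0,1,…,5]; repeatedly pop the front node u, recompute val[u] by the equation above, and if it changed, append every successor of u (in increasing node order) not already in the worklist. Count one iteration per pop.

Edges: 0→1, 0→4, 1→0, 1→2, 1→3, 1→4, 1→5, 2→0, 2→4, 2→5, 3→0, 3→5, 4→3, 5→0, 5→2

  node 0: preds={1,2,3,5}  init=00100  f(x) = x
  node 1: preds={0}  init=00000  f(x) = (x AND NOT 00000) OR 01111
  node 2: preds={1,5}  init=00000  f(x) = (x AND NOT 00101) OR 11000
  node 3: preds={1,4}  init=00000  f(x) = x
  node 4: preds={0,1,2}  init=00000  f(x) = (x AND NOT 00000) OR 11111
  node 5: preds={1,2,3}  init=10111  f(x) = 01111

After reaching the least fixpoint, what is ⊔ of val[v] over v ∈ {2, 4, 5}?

11111

Trace (11 dequeues):
  [1] u=0 | in 10111 | out 10111 | prev 00100 | push {}
  [2] u=1 | in 10111 | out 11111 | prev 00000 | push {0}
  [3] u=2 | in 11111 | out 11010 | prev 00000 | push {}
  [4] u=3 | in 11111 | out 11111 | prev 00000 | push {}
  [5] u=4 | in 11111 | out 11111 | prev 00000 | push {3}
  [6] u=5 | in 11111 | out 11111 | prev 10111 | push {2}
  [7] u=0 | in 11111 | out 11111 | prev 10111 | push {1,4}
  [8] u=3 | in 11111 | out 11111 | ==
  [9] u=2 | in 11111 | out 11010 | ==
  [10] u=1 | in 11111 | out 11111 | ==
  [11] u=4 | in 11111 | out 11111 | ==

Converged values:
  [0] 11111
  [1] 11111
  [2] 11010
  [3] 11111
  [4] 11111
  [5] 11111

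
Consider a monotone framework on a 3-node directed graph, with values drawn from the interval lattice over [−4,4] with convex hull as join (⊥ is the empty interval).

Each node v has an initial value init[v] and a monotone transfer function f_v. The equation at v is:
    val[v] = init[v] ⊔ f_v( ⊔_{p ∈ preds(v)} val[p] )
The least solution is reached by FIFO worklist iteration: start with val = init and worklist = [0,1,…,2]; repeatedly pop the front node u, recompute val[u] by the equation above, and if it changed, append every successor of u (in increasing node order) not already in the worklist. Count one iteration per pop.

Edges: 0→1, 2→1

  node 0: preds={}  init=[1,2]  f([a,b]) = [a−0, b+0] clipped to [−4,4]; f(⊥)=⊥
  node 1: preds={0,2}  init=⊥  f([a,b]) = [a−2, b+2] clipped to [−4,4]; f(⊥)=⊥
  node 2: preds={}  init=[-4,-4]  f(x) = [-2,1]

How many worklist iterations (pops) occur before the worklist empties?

4

Worklist (4 pops):
  #1 pop 0: in=⊥ → [1,2] (no change)
  #2 pop 1: in=[-4,2] → [-4,4] (was ⊥); enqueue []
  #3 pop 2: in=⊥ → [-4,1] (was [-4,-4]); enqueue [1]
  #4 pop 1: in=[-4,2] → [-4,4] (no change)

Fixpoint:
  val[0] = [1,2]
  val[1] = [-4,4]
  val[2] = [-4,1]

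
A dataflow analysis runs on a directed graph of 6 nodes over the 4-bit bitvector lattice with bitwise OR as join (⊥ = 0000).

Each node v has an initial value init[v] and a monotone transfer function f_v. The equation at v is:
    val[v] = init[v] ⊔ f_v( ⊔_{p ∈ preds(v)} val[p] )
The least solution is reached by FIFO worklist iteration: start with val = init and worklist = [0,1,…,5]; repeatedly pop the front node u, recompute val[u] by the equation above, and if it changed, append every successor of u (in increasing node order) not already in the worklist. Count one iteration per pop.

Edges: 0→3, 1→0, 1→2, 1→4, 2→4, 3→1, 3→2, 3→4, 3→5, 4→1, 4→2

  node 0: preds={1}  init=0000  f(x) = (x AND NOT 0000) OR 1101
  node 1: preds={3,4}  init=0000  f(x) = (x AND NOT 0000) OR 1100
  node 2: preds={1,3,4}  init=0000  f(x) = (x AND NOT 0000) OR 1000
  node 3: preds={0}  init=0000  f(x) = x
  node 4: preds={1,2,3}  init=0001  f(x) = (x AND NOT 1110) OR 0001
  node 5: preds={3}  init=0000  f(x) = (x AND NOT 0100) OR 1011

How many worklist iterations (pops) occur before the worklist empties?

Iteration log — 9 steps:
  step 1. node 0  ⊔preds=0000  new=1101  old=0000  +wl: 
  step 2. node 1  ⊔preds=0001  new=1101  old=0000  +wl: 0
  step 3. node 2  ⊔preds=1101  new=1101  old=0000  +wl: 
  step 4. node 3  ⊔preds=1101  new=1101  old=0000  +wl: 1,2
  step 5. node 4  ⊔preds=1101  new=0001  stable
  step 6. node 5  ⊔preds=1101  new=1011  old=0000  +wl: 
  step 7. node 0  ⊔preds=1101  new=1101  stable
  step 8. node 1  ⊔preds=1101  new=1101  stable
  step 9. node 2  ⊔preds=1101  new=1101  stable

Least fixpoint reached:
  node 0: 1101
  node 1: 1101
  node 2: 1101
  node 3: 1101
  node 4: 0001
  node 5: 1011

9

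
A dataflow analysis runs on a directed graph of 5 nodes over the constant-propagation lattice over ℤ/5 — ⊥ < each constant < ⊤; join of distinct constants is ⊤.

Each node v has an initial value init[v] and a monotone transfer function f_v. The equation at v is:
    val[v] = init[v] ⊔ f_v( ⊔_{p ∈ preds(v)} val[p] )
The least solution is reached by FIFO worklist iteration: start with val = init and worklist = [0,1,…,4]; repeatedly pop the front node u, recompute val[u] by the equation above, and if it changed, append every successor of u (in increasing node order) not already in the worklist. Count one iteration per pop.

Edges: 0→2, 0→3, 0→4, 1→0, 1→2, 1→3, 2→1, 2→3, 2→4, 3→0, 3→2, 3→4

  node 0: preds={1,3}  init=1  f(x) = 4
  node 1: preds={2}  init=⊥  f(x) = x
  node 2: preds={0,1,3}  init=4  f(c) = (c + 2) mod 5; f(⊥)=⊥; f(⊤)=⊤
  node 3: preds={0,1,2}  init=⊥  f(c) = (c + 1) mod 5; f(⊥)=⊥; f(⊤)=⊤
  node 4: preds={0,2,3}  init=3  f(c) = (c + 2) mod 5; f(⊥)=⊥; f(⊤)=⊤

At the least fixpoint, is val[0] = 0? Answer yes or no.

Trace (10 dequeues):
  [1] u=0 | in ⊥ | out ⊤ | prev 1 | push {}
  [2] u=1 | in 4 | out 4 | prev ⊥ | push {0}
  [3] u=2 | in ⊤ | out ⊤ | prev 4 | push {1}
  [4] u=3 | in ⊤ | out ⊤ | prev ⊥ | push {2}
  [5] u=4 | in ⊤ | out ⊤ | prev 3 | push {}
  [6] u=0 | in ⊤ | out ⊤ | ==
  [7] u=1 | in ⊤ | out ⊤ | prev 4 | push {0,3}
  [8] u=2 | in ⊤ | out ⊤ | ==
  [9] u=0 | in ⊤ | out ⊤ | ==
  [10] u=3 | in ⊤ | out ⊤ | ==

Converged values:
  [0] ⊤
  [1] ⊤
  [2] ⊤
  [3] ⊤
  [4] ⊤

no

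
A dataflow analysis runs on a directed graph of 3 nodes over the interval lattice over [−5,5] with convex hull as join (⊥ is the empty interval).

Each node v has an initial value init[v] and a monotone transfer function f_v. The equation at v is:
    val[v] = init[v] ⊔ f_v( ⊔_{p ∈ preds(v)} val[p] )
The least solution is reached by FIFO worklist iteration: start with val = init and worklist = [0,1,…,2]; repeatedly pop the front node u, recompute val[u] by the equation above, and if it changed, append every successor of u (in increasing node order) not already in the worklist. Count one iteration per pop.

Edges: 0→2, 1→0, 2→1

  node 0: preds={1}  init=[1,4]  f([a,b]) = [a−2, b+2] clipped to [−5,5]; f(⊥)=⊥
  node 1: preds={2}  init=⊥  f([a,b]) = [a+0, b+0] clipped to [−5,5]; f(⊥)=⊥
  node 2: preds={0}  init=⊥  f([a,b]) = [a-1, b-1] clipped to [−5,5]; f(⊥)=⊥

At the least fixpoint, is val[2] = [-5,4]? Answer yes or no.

yes

Trace (11 dequeues):
  [1] u=0 | in ⊥ | out [1,4] | ==
  [2] u=1 | in ⊥ | out ⊥ | ==
  [3] u=2 | in [1,4] | out [0,3] | prev ⊥ | push {1}
  [4] u=1 | in [0,3] | out [0,3] | prev ⊥ | push {0}
  [5] u=0 | in [0,3] | out [-2,5] | prev [1,4] | push {2}
  [6] u=2 | in [-2,5] | out [-3,4] | prev [0,3] | push {1}
  [7] u=1 | in [-3,4] | out [-3,4] | prev [0,3] | push {0}
  [8] u=0 | in [-3,4] | out [-5,5] | prev [-2,5] | push {2}
  [9] u=2 | in [-5,5] | out [-5,4] | prev [-3,4] | push {1}
  [10] u=1 | in [-5,4] | out [-5,4] | prev [-3,4] | push {0}
  [11] u=0 | in [-5,4] | out [-5,5] | ==

Converged values:
  [0] [-5,5]
  [1] [-5,4]
  [2] [-5,4]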